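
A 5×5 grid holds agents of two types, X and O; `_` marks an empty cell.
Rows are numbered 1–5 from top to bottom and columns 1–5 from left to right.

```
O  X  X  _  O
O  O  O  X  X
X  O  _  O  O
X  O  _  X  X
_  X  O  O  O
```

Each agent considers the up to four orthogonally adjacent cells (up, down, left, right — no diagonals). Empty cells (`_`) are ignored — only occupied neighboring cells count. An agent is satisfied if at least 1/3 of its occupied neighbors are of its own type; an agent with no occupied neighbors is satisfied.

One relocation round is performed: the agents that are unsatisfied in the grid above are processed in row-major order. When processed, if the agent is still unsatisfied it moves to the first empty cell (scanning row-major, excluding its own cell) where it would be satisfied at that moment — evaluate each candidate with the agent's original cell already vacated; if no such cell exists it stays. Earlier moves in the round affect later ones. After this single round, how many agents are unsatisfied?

0

Initially unsatisfied (in order): (1,5), (5,2).
  (1,5) → (3,3).
  (5,2) → (1,4).
Resulting grid:
O X X X _
O O O X X
X O O O O
X O _ X X
_ _ O O O
All satisfied now.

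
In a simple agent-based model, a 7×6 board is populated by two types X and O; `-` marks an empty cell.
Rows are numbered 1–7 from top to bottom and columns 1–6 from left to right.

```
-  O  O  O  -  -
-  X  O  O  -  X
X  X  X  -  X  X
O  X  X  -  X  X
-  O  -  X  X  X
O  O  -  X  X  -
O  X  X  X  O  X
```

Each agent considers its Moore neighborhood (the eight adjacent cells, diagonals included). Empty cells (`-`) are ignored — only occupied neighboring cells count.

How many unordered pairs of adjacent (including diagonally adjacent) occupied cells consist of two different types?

20

Scan each occupied cell's neighbors to the right and below (and the two forward diagonals) so each pair is counted once.
From row 1: 2 unlike of 9 pairs (running 2/9).
From row 2: 5 unlike of 11 pairs (running 7/20).
From row 3: 2 unlike of 14 pairs (running 9/34).
From row 4: 3 unlike of 12 pairs (running 12/46).
From row 5: 0 unlike of 9 pairs (running 12/55).
From row 6: 5 unlike of 13 pairs (running 17/68).
From row 7: 3 unlike of 5 pairs (running 20/73).
Total adjacent occupied pairs: 73; unlike-type pairs: 20.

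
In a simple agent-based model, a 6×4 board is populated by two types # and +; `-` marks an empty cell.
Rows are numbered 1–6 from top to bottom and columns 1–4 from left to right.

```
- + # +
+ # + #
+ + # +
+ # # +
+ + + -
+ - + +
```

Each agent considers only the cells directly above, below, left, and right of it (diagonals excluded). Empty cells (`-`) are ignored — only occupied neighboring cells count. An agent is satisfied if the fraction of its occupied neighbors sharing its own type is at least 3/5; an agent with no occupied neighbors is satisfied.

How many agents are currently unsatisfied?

Row 1: (1,2)+ 0/2 ✗ · (1,3)# 0/3 ✗ · (1,4)+ 0/2 ✗
Row 2: (2,1)+ 1/2 ✗ · (2,2)# 0/4 ✗ · (2,3)+ 0/4 ✗ · (2,4)# 0/3 ✗
Row 3: (3,1)+ 3/3 ✓ · (3,2)+ 1/4 ✗ · (3,3)# 1/4 ✗ · (3,4)+ 1/3 ✗
Row 4: (4,1)+ 2/3 ✓ · (4,2)# 1/4 ✗ · (4,3)# 2/4 ✗ · (4,4)+ 1/2 ✗
Row 5: (5,1)+ 3/3 ✓ · (5,2)+ 2/3 ✓ · (5,3)+ 2/3 ✓
Row 6: (6,1)+ 1/1 ✓ · (6,3)+ 2/2 ✓ · (6,4)+ 1/1 ✓
Unsatisfied: (1,2), (1,3), (1,4), (2,1), (2,2), (2,3), (2,4), (3,2), (3,3), (3,4), (4,2), (4,3), (4,4) — 13 in total.

13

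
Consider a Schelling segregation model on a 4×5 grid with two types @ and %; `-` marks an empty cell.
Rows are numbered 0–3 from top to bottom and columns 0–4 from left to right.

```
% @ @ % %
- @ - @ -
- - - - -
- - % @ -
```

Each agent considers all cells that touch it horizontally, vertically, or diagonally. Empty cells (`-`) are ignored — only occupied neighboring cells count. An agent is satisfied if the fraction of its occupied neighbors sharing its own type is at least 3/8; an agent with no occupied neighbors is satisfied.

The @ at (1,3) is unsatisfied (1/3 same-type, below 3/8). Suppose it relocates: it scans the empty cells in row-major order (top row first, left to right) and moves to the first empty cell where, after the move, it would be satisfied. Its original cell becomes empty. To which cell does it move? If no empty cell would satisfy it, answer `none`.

Vacating (1,3). Empty cells in order:
  (1,0): 2/3 same-type → satisfied — stop here.

(1,0)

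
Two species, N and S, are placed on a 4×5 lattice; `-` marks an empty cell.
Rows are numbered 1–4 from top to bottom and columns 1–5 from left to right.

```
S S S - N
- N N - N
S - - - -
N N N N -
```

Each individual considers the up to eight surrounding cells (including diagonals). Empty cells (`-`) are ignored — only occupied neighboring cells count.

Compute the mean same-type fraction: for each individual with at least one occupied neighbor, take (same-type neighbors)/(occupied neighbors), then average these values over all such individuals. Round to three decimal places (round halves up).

Row 1: (1,1)S 1/2 · (1,2)S 2/4 · (1,3)S 1/3 · (1,5)N 1/1
Row 2: (2,2)N 1/5 · (2,3)N 1/3 · (2,5)N 1/1
Row 3: (3,1)S 0/3
Row 4: (4,1)N 1/2 · (4,2)N 2/3 · (4,3)N 2/2 · (4,4)N 1/1
Sum over 12 individuals: 1/2 + 2/4 + 1/3 + 1/1 + 1/5 + 1/3 + 1/1 + 0/3 + 1/2 + 2/3 + 2/2 + 1/1 = 211/30; mean = 211/30 ÷ 12 = 211/360 = 0.586111… → 0.586.

0.586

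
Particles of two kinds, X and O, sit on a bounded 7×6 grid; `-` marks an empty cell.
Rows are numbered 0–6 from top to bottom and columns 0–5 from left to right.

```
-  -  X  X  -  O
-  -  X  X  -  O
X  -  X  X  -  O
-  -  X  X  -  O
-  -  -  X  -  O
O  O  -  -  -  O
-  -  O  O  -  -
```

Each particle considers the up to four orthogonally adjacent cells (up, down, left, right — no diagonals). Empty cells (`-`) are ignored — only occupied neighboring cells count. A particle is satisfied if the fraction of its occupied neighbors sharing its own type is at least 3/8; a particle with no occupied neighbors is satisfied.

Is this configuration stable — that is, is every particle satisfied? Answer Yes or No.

(0,2)X 2/2 ✓
(0,3)X 2/2 ✓
(0,5)O 1/1 ✓
(1,2)X 3/3 ✓
(1,3)X 3/3 ✓
(1,5)O 2/2 ✓
(2,0)X 0/0 ✓
(2,2)X 3/3 ✓
(2,3)X 3/3 ✓
(2,5)O 2/2 ✓
(3,2)X 2/2 ✓
(3,3)X 3/3 ✓
(3,5)O 2/2 ✓
(4,3)X 1/1 ✓
(4,5)O 2/2 ✓
(5,0)O 1/1 ✓
(5,1)O 1/1 ✓
(5,5)O 1/1 ✓
(6,2)O 1/1 ✓
(6,3)O 1/1 ✓
All meet the threshold, so the configuration is stable.

Yes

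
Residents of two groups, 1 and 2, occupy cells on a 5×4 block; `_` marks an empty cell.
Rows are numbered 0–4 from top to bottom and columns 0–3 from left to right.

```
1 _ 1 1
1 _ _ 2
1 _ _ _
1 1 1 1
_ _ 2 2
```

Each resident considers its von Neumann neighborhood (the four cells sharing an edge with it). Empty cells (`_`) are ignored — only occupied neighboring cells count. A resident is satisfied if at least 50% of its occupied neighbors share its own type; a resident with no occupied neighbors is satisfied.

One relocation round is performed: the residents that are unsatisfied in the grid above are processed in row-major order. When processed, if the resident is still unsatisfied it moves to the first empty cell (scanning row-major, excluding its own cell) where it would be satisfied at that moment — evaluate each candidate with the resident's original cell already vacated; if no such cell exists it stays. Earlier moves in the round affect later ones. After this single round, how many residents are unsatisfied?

0

Initially unsatisfied (in order): (1,3).
  (1,3) → (4,1).
Resulting grid:
1 _ 1 1
1 _ _ _
1 _ _ _
1 1 1 1
_ 2 2 2
All satisfied now.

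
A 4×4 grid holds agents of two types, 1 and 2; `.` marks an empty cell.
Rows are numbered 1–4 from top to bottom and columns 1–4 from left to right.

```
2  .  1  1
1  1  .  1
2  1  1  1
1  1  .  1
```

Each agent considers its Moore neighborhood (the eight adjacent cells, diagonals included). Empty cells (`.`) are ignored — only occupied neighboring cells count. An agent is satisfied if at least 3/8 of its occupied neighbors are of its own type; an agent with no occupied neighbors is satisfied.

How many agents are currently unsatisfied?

2

Row 1: (1,1)2 0/2 unhappy · (1,3)1 3/3 ok · (1,4)1 2/2 ok
Row 2: (2,1)1 2/4 ok · (2,2)1 4/6 ok · (2,4)1 4/4 ok
Row 3: (3,1)2 0/5 unhappy · (3,2)1 5/6 ok · (3,3)1 6/6 ok · (3,4)1 3/3 ok
Row 4: (4,1)1 2/3 ok · (4,2)1 3/4 ok · (4,4)1 2/2 ok
Unsatisfied: (1,1), (3,1) — 2 in total.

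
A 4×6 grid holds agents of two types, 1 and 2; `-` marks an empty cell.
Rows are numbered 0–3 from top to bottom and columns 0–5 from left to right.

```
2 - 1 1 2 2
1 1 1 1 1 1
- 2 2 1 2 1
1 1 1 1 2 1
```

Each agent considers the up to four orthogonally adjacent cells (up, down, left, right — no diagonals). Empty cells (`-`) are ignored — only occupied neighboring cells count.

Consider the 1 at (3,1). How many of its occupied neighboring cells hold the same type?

2

Occupied neighbors of (3,1): (2,1)=2, (3,0)=1, (3,2)=1.
Same type (1): 2 of 3.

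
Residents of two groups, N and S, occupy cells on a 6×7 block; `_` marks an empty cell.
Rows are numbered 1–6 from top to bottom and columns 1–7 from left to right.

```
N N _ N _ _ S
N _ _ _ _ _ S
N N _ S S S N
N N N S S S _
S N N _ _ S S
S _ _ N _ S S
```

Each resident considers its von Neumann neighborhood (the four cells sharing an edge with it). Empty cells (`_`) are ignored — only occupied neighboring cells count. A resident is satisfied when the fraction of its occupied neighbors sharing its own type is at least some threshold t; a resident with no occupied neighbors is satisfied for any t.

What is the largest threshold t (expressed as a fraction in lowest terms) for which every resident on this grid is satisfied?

0/1

(1,1)N 2/2
(1,2)N 1/1
(1,4)N — no occupied neighbors
(1,7)S 1/1
(2,1)N 2/2
(2,7)S 1/2
(3,1)N 3/3
(3,2)N 2/2
(3,4)S 2/2
(3,5)S 3/3
(3,6)S 2/3
(3,7)N 0/2
(4,1)N 2/3
(4,2)N 4/4
(4,3)N 2/3
(4,4)S 2/3
(4,5)S 3/3
(4,6)S 3/3
(5,1)S 1/3
(5,2)N 2/3
(5,3)N 2/2
(5,6)S 3/3
(5,7)S 2/2
(6,1)S 1/1
(6,4)N — no occupied neighbors
(6,6)S 2/2
(6,7)S 2/2
The smallest same-type fraction is 0/2 at (3,7), which reduces to 0/1. Any threshold above that leaves this resident unsatisfied.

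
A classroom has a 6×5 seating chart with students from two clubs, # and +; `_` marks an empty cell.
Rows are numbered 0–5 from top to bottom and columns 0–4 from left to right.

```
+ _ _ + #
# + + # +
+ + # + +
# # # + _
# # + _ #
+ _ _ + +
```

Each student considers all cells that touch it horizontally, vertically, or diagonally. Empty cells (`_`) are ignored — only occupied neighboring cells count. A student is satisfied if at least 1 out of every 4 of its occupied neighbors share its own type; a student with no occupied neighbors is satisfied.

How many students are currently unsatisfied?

(0,0)+ 1/2 ✓
(0,3)+ 2/4 ✓
(0,4)# 1/3 ✓
(1,0)# 0/4 ✗
(1,1)+ 4/6 ✓
(1,2)+ 4/6 ✓
(1,3)# 2/7 ✓
(1,4)+ 3/5 ✓
(2,0)+ 2/5 ✓
(2,1)+ 3/8 ✓
(2,2)# 3/8 ✓
(2,3)+ 4/7 ✓
(2,4)+ 3/4 ✓
(3,0)# 3/5 ✓
(3,1)# 5/8 ✓
(3,2)# 3/7 ✓
(3,3)+ 3/6 ✓
(4,0)# 3/4 ✓
(4,1)# 4/6 ✓
(4,2)+ 2/5 ✓
(4,4)# 0/3 ✗
(5,0)+ 0/2 ✗
(5,3)+ 2/3 ✓
(5,4)+ 1/2 ✓
Unsatisfied: (1,0), (4,4), (5,0) — 3 in total.

3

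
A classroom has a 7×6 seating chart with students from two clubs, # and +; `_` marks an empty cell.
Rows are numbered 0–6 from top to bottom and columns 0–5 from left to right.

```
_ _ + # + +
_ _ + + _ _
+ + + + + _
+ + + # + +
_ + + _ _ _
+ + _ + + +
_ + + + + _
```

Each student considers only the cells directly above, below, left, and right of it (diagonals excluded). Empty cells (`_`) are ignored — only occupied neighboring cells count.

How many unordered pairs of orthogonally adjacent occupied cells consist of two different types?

Scan each occupied cell's neighbors to the right and below so each pair is counted once.
Row 0: +(0,2)–#(0,3)≠ +(0,2)–+(1,2)= #(0,3)–+(0,4)≠ #(0,3)–+(1,3)≠ +(0,4)–+(0,5)=  → 3/5 unlike.
Row 1: +(1,2)–+(1,3)= +(1,2)–+(2,2)= +(1,3)–+(2,3)=  → 0/3 unlike.
Row 2: +(2,0)–+(2,1)= +(2,0)–+(3,0)= +(2,1)–+(2,2)= +(2,1)–+(3,1)= +(2,2)–+(2,3)= +(2,2)–+(3,2)= +(2,3)–+(2,4)= +(2,3)–#(3,3)≠ +(2,4)–+(3,4)=  → 1/9 unlike.
Row 3: +(3,0)–+(3,1)= +(3,1)–+(3,2)= +(3,1)–+(4,1)= +(3,2)–#(3,3)≠ +(3,2)–+(4,2)= #(3,3)–+(3,4)≠ +(3,4)–+(3,5)=  → 2/7 unlike.
Row 4: +(4,1)–+(4,2)= +(4,1)–+(5,1)=  → 0/2 unlike.
Row 5: +(5,0)–+(5,1)= +(5,1)–+(6,1)= +(5,3)–+(5,4)= +(5,3)–+(6,3)= +(5,4)–+(5,5)= +(5,4)–+(6,4)=  → 0/6 unlike.
Row 6: +(6,1)–+(6,2)= +(6,2)–+(6,3)= +(6,3)–+(6,4)=  → 0/3 unlike.
Total adjacent occupied pairs: 35; unlike-type pairs: 6.

6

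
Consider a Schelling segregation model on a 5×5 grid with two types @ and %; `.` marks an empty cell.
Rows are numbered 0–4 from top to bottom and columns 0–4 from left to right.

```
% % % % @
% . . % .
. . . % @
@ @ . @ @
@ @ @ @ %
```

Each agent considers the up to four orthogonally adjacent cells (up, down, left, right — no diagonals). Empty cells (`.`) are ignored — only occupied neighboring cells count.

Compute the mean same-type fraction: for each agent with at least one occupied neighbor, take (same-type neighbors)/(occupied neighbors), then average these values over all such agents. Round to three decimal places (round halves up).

Row 0: (0,0)% 2/2 · (0,1)% 2/2 · (0,2)% 2/2 · (0,3)% 2/3 · (0,4)@ 0/1
Row 1: (1,0)% 1/1 · (1,3)% 2/2
Row 2: (2,3)% 1/3 · (2,4)@ 1/2
Row 3: (3,0)@ 2/2 · (3,1)@ 2/2 · (3,3)@ 2/3 · (3,4)@ 2/3
Row 4: (4,0)@ 2/2 · (4,1)@ 3/3 · (4,2)@ 2/2 · (4,3)@ 2/3 · (4,4)% 0/2
Sum over 18 agents: 2/2 + 2/2 + 2/2 + 2/3 + 0/1 + 1/1 + 2/2 + 1/3 + 1/2 + 2/2 + 2/2 + 2/3 + 2/3 + 2/2 + 3/3 + 2/2 + 2/3 + 0/2 = 27/2; mean = 27/2 ÷ 18 = 3/4 = 0.75 → 0.750.

0.750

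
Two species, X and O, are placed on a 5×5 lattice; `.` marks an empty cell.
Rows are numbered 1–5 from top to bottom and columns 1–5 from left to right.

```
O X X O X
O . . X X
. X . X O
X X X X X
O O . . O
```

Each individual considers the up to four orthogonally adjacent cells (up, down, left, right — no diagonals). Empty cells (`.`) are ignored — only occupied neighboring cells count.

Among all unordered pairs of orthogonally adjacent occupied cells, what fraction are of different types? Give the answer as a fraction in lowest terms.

5/11

Scan each occupied cell's neighbors to the right and below so each pair is counted once.
From row 1: 4 unlike of 7 pairs (running 4/7).
From row 2: 1 unlike of 3 pairs (running 5/10).
From row 3: 2 unlike of 4 pairs (running 7/14).
From row 4: 3 unlike of 7 pairs (running 10/21).
From row 5: 0 unlike of 1 pairs (running 10/22).
Total adjacent occupied pairs: 22; unlike-type pairs: 10.
10/22 reduces to 5/11.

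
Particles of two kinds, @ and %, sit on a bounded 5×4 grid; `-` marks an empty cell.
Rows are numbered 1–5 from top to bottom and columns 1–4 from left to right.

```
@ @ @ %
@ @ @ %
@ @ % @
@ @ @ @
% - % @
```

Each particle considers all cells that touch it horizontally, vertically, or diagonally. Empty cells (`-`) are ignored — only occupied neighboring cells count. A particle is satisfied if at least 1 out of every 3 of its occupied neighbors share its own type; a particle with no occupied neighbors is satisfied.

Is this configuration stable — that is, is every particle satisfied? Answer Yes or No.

No

(1,1)@ 3/3 ✓
(1,2)@ 5/5 ✓
(1,3)@ 3/5 ✓
(1,4)% 1/3 ✓
(2,1)@ 5/5 ✓
(2,2)@ 7/8 ✓
(2,3)@ 5/8 ✓
(2,4)% 2/5 ✓
(3,1)@ 5/5 ✓
(3,2)@ 7/8 ✓
(3,3)% 1/8 ✗
(3,4)@ 3/5 ✓
(4,1)@ 3/4 ✓
(4,2)@ 4/7 ✓
(4,3)@ 5/7 ✓
(4,4)@ 3/5 ✓
(5,1)% 0/2 ✗
(5,3)% 0/4 ✗
(5,4)@ 2/3 ✓
For instance (3,3) has only 1/8 same-type neighbors, below 1/3.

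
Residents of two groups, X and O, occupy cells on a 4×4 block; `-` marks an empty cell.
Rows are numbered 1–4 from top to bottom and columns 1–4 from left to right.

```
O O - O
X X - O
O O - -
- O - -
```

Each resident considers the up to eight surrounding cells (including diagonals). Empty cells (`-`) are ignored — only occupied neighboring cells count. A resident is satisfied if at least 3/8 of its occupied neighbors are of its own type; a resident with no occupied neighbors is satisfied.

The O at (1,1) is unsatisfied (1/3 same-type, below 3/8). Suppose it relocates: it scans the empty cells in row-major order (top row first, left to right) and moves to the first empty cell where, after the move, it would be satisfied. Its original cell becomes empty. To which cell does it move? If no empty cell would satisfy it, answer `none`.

(1,3)

Vacating (1,1). Empty cells in order:
  (1,3): 3/4 same-type → satisfied — stop here.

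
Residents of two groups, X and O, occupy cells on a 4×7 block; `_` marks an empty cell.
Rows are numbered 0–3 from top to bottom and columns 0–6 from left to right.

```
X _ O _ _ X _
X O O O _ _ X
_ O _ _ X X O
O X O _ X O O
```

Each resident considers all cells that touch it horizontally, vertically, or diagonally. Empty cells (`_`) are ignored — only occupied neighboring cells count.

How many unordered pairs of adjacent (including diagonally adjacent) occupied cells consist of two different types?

Scan each occupied cell's neighbors to the right and below (and the two forward diagonals) so each pair is counted once.
From row 0: 1 unlike of 6 pairs (running 1/6).
From row 1: 4 unlike of 9 pairs (running 5/15).
From row 2: 5 unlike of 12 pairs (running 10/27).
From row 3: 3 unlike of 4 pairs (running 13/31).
Total adjacent occupied pairs: 31; unlike-type pairs: 13.

13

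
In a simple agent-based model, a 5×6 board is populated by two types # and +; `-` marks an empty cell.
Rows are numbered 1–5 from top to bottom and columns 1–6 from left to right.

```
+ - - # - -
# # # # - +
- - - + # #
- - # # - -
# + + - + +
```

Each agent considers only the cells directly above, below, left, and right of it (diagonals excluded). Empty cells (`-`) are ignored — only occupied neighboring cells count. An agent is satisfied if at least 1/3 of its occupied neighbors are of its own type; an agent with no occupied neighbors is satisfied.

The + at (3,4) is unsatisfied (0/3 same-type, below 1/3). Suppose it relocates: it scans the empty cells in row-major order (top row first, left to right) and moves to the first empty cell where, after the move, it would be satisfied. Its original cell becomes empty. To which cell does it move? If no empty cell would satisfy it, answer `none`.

(1,2)

Vacating (3,4). Empty cells in order:
  (1,2): 1/2 same-type → satisfied — stop here.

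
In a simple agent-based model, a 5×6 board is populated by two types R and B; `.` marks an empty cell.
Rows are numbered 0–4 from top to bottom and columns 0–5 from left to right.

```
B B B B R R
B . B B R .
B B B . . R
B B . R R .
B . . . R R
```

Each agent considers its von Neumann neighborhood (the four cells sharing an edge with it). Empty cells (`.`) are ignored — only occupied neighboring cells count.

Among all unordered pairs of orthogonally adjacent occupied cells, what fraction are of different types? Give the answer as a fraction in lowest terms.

Scan each occupied cell's neighbors to the right and below so each pair is counted once.
Row 0: B(0,0)–B(0,1)= B(0,0)–B(1,0)= B(0,1)–B(0,2)= B(0,2)–B(0,3)= B(0,2)–B(1,2)= B(0,3)–R(0,4)≠ B(0,3)–B(1,3)= R(0,4)–R(0,5)= R(0,4)–R(1,4)=  → 1/9 unlike.
Row 1: B(1,0)–B(2,0)= B(1,2)–B(1,3)= B(1,2)–B(2,2)= B(1,3)–R(1,4)≠  → 1/4 unlike.
Row 2: B(2,0)–B(2,1)= B(2,0)–B(3,0)= B(2,1)–B(2,2)= B(2,1)–B(3,1)=  → 0/4 unlike.
Row 3: B(3,0)–B(3,1)= B(3,0)–B(4,0)= R(3,3)–R(3,4)= R(3,4)–R(4,4)=  → 0/4 unlike.
Row 4: R(4,4)–R(4,5)=  → 0/1 unlike.
Total adjacent occupied pairs: 22; unlike-type pairs: 2.
2/22 reduces to 1/11.

1/11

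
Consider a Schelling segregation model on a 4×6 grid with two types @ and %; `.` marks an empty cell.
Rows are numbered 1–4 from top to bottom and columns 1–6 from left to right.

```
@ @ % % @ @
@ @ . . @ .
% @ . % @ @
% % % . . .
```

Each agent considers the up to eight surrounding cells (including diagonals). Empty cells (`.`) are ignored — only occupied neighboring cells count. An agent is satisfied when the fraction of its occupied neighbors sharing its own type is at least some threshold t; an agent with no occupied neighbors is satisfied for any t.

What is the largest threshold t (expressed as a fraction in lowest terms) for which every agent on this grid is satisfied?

Row 1: (1,1)@ 3/3 · (1,2)@ 3/4 · (1,3)% 1/3 · (1,4)% 1/3 · (1,5)@ 2/3 · (1,6)@ 2/2
Row 2: (2,1)@ 4/5 · (2,2)@ 4/6 · (2,5)@ 4/6
Row 3: (3,1)% 2/5 · (3,2)@ 2/6 · (3,4)% 1/3 · (3,5)@ 2/3 · (3,6)@ 2/2
Row 4: (4,1)% 2/3 · (4,2)% 3/4 · (4,3)% 2/3
The smallest same-type fraction is 1/3 at (1,3), which reduces to 1/3. Any threshold above that leaves this agent unsatisfied.

1/3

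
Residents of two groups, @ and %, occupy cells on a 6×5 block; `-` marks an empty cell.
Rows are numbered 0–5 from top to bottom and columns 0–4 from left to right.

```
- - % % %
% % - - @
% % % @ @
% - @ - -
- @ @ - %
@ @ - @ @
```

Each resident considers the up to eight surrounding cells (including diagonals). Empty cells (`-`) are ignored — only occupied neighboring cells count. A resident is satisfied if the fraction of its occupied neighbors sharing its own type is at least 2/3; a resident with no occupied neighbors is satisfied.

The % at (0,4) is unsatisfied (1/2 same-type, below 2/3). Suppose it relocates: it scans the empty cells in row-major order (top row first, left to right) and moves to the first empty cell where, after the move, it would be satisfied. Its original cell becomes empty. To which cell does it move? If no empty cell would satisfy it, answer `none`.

(0,0)

Vacating (0,4). Empty cells in order:
  (0,0): 2/2 same-type → satisfied — stop here.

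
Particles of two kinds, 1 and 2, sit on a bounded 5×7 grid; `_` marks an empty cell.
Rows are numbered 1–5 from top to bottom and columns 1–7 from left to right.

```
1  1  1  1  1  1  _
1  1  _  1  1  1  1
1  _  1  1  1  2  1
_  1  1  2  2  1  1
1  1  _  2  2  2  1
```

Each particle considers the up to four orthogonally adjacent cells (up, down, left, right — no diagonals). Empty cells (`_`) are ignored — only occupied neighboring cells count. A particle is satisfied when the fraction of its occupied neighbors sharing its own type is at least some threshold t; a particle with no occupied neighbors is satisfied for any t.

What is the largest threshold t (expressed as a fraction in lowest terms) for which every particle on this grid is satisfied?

0/1

(1,1)1 2/2
(1,2)1 3/3
(1,3)1 2/2
(1,4)1 3/3
(1,5)1 3/3
(1,6)1 2/2
(2,1)1 3/3
(2,2)1 2/2
(2,4)1 3/3
(2,5)1 4/4
(2,6)1 3/4
(2,7)1 2/2
(3,1)1 1/1
(3,3)1 2/2
(3,4)1 3/4
(3,5)1 2/4
(3,6)2 0/4
(3,7)1 2/3
(4,2)1 2/2
(4,3)1 2/3
(4,4)2 2/4
(4,5)2 2/4
(4,6)1 1/4
(4,7)1 3/3
(5,1)1 1/1
(5,2)1 2/2
(5,4)2 2/2
(5,5)2 3/3
(5,6)2 1/3
(5,7)1 1/2
The smallest same-type fraction is 0/4 at (3,6), which reduces to 0/1. Any threshold above that leaves this particle unsatisfied.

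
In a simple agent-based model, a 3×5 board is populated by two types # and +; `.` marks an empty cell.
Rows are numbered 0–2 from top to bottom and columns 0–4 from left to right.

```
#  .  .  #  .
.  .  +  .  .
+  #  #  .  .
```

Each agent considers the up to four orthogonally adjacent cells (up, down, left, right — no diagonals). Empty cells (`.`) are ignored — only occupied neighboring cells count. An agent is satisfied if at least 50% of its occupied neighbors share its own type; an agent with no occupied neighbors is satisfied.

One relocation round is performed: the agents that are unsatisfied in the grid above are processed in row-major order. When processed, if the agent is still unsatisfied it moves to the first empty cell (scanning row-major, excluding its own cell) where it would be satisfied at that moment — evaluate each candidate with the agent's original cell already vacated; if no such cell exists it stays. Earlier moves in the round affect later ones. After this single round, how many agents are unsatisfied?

1

Initially unsatisfied (in order): (1,2), (2,0).
  (1,2) → (1,0).
  (2,0): now satisfied by earlier moves; stays.
Resulting grid:
# . . # .
+ . . . .
+ # # . .
Unsatisfied now: (0,0).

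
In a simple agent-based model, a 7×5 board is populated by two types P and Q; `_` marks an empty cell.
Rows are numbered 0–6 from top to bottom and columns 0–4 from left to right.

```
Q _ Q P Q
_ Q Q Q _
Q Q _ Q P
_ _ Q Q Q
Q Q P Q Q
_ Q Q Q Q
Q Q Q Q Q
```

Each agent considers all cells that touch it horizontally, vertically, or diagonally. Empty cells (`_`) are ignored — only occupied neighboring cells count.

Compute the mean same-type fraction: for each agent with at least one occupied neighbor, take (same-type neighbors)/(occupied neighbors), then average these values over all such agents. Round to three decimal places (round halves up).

Row 0: (0,0)Q 1/1 · (0,2)Q 3/4 · (0,3)P 0/4 · (0,4)Q 1/2
Row 1: (1,1)Q 5/5 · (1,2)Q 5/6 · (1,3)Q 4/6
Row 2: (2,0)Q 2/2 · (2,1)Q 4/4 · (2,3)Q 5/6 · (2,4)P 0/4
Row 3: (3,2)Q 5/6 · (3,3)Q 5/7 · (3,4)Q 4/5
Row 4: (4,0)Q 2/2 · (4,1)Q 4/5 · (4,2)P 0/7 · (4,3)Q 7/8 · (4,4)Q 5/5
Row 5: (5,1)Q 6/7 · (5,2)Q 7/8 · (5,3)Q 7/8 · (5,4)Q 5/5
Row 6: (6,0)Q 2/2 · (6,1)Q 4/4 · (6,2)Q 5/5 · (6,3)Q 5/5 · (6,4)Q 3/3
Sum over 28 agents: 1/1 + 3/4 + 0/4 + 1/2 + 5/5 + 5/6 + 4/6 + 2/2 + 4/4 + 5/6 + 0/4 + 5/6 + 5/7 + 4/5 + 2/2 + 4/5 + 0/7 + 7/8 + 5/5 + 6/7 + 7/8 + 7/8 + 5/5 + 2/2 + 4/4 + 5/5 + 5/5 + 3/3 = 18659/840; mean = 18659/840 ÷ 28 = 18659/23520 = 0.793324… → 0.793.

0.793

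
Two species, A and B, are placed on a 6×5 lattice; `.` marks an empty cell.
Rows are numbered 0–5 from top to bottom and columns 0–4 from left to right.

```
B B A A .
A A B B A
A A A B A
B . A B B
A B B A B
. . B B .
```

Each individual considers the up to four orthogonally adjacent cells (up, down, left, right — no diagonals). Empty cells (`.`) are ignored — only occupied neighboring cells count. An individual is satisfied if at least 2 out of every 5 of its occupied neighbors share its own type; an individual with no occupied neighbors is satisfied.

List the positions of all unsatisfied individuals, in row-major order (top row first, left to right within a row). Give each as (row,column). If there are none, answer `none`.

(0,1), (0,2), (1,2), (2,4), (3,0), (3,2), (4,0), (4,3)

Row 0: (0,0)B 1/2 ok · (0,1)B 1/3 unhappy · (0,2)A 1/3 unhappy · (0,3)A 1/2 ok
Row 1: (1,0)A 2/3 ok · (1,1)A 2/4 ok · (1,2)B 1/4 unhappy · (1,3)B 2/4 ok · (1,4)A 1/2 ok
Row 2: (2,0)A 2/3 ok · (2,1)A 3/3 ok · (2,2)A 2/4 ok · (2,3)B 2/4 ok · (2,4)A 1/3 unhappy
Row 3: (3,0)B 0/2 unhappy · (3,2)A 1/3 unhappy · (3,3)B 2/4 ok · (3,4)B 2/3 ok
Row 4: (4,0)A 0/2 unhappy · (4,1)B 1/2 ok · (4,2)B 2/4 ok · (4,3)A 0/4 unhappy · (4,4)B 1/2 ok
Row 5: (5,2)B 2/2 ok · (5,3)B 1/2 ok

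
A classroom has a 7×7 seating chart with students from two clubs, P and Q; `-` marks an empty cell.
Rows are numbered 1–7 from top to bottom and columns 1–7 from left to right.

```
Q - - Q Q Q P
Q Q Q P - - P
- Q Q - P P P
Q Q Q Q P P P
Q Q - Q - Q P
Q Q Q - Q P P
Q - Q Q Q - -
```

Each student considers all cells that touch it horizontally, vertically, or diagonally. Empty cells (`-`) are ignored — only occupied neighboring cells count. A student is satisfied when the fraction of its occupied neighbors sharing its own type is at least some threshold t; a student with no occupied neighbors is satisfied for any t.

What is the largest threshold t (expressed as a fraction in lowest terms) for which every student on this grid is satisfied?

(1,1)Q 2/2
(1,4)Q 2/3
(1,5)Q 2/3
(1,6)Q 1/3
(1,7)P 1/2
(2,1)Q 3/3
(2,2)Q 5/5
(2,3)Q 4/5
(2,4)P 1/5
(2,7)P 3/4
(3,2)Q 7/7
(3,3)Q 6/7
(3,5)P 4/5
(3,6)P 6/6
(3,7)P 4/4
(4,1)Q 4/4
(4,2)Q 6/6
(4,3)Q 6/6
(4,4)Q 3/5
(4,5)P 3/6
(4,6)P 6/7
(4,7)P 4/5
(5,1)Q 5/5
(5,2)Q 7/7
(5,4)Q 4/5
(5,6)Q 1/7
(5,7)P 4/5
(6,1)Q 4/4
(6,2)Q 6/6
(6,3)Q 5/5
(6,5)Q 4/5
(6,6)P 2/5
(6,7)P 2/3
(7,1)Q 2/2
(7,3)Q 3/3
(7,4)Q 4/4
(7,5)Q 2/3
The smallest same-type fraction is 1/7 at (5,6), which reduces to 1/7. Any threshold above that leaves this student unsatisfied.

1/7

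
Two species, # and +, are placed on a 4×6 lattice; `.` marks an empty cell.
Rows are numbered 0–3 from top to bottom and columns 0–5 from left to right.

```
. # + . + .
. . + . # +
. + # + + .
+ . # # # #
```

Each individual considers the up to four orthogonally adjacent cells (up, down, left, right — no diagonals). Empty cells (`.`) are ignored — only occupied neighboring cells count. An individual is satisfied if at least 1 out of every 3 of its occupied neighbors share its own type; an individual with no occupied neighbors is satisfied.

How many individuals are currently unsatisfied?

6

Row 0: (0,1)# 0/1 unhappy · (0,2)+ 1/2 ok · (0,4)+ 0/1 unhappy
Row 1: (1,2)+ 1/2 ok · (1,4)# 0/3 unhappy · (1,5)+ 0/1 unhappy
Row 2: (2,1)+ 0/1 unhappy · (2,2)# 1/4 unhappy · (2,3)+ 1/3 ok · (2,4)+ 1/3 ok
Row 3: (3,0)+ 0/0 ok · (3,2)# 2/2 ok · (3,3)# 2/3 ok · (3,4)# 2/3 ok · (3,5)# 1/1 ok
Unsatisfied: (0,1), (0,4), (1,4), (1,5), (2,1), (2,2) — 6 in total.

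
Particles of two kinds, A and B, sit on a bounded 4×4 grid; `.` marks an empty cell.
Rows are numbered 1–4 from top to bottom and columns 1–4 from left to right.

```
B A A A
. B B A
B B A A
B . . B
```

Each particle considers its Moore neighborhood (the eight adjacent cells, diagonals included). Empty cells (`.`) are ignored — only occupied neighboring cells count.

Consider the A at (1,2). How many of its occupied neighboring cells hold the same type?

Occupied neighbors of (1,2): (1,1)=B, (1,3)=A, (2,2)=B, (2,3)=B.
Same type (A): 1 of 4.

1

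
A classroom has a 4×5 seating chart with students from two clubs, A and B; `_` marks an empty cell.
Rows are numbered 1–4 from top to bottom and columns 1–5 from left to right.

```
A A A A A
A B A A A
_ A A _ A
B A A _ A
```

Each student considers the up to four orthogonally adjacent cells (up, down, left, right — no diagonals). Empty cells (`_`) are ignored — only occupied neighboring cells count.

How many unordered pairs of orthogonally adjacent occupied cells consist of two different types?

5

Scan each occupied cell's neighbors to the right and below so each pair is counted once.
From row 1: 1 unlike of 9 pairs (running 1/9).
From row 2: 3 unlike of 7 pairs (running 4/16).
From row 3: 0 unlike of 4 pairs (running 4/20).
From row 4: 1 unlike of 2 pairs (running 5/22).
Total adjacent occupied pairs: 22; unlike-type pairs: 5.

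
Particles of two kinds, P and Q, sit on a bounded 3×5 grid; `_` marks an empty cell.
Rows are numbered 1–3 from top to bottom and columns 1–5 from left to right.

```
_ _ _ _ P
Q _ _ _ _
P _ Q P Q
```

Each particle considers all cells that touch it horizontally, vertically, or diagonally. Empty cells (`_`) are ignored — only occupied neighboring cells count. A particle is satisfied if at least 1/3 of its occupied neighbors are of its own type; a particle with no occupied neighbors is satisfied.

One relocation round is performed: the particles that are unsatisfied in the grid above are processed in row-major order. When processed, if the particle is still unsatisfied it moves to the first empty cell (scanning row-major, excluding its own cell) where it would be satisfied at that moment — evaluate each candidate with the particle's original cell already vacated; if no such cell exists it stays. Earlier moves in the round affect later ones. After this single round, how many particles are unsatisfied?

0

Initially unsatisfied (in order): (2,1), (3,1), (3,3), (3,4), (3,5).
  (2,1) → (1,1).
  (3,1): now satisfied by earlier moves; stays.
  (3,3) → (1,2).
  (3,4) → (1,4).
  (3,5): now satisfied by earlier moves; stays.
Resulting grid:
Q Q _ P P
_ _ _ _ _
P _ _ _ Q
All satisfied now.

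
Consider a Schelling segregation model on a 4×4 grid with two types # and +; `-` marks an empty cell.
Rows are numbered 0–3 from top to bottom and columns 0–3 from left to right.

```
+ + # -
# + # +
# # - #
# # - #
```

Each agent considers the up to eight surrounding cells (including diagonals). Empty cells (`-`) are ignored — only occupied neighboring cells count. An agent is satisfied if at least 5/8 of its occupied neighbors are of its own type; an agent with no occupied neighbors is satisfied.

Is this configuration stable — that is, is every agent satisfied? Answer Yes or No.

No

(0,0)+ 2/3 satisfied
(0,1)+ 2/5 not
(0,2)# 1/4 not
(1,0)# 2/5 not
(1,1)+ 2/7 not
(1,2)# 3/6 not
(1,3)+ 0/3 not
(2,0)# 4/5 satisfied
(2,1)# 5/6 satisfied
(2,3)# 2/3 satisfied
(3,0)# 3/3 satisfied
(3,1)# 3/3 satisfied
(3,3)# 1/1 satisfied
For instance (0,1) has only 2/5 same-type neighbors, below 5/8.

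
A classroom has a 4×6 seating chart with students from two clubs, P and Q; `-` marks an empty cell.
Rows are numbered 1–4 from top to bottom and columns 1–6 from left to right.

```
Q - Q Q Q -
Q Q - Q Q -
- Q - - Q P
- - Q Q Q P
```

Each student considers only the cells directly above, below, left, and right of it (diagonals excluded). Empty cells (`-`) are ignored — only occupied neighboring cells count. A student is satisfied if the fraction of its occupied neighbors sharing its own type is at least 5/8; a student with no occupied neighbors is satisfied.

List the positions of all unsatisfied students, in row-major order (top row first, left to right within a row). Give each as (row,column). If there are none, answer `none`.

Row 1: (1,1)Q 1/1 satisfied · (1,3)Q 1/1 satisfied · (1,4)Q 3/3 satisfied · (1,5)Q 2/2 satisfied
Row 2: (2,1)Q 2/2 satisfied · (2,2)Q 2/2 satisfied · (2,4)Q 2/2 satisfied · (2,5)Q 3/3 satisfied
Row 3: (3,2)Q 1/1 satisfied · (3,5)Q 2/3 satisfied · (3,6)P 1/2 not
Row 4: (4,3)Q 1/1 satisfied · (4,4)Q 2/2 satisfied · (4,5)Q 2/3 satisfied · (4,6)P 1/2 not

(3,6), (4,6)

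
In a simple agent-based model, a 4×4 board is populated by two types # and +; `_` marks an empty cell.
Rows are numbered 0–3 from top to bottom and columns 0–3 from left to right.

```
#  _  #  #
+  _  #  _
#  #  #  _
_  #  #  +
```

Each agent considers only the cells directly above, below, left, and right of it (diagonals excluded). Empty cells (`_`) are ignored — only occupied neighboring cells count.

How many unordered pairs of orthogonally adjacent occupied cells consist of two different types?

3

Scan each occupied cell's neighbors to the right and below so each pair is counted once.
From row 0: 1 unlike of 3 pairs (running 1/3).
From row 1: 1 unlike of 2 pairs (running 2/5).
From row 2: 0 unlike of 4 pairs (running 2/9).
From row 3: 1 unlike of 2 pairs (running 3/11).
Total adjacent occupied pairs: 11; unlike-type pairs: 3.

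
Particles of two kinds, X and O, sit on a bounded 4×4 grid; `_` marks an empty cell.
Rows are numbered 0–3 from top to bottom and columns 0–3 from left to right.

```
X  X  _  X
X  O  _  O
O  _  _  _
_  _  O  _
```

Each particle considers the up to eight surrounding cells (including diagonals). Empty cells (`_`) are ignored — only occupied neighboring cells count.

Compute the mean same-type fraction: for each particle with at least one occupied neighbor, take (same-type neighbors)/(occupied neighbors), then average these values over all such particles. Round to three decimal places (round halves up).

Row 0: (0,0)X 2/3 · (0,1)X 2/3 · (0,3)X 0/1
Row 1: (1,0)X 2/4 · (1,1)O 1/4 · (1,3)O 0/1
Row 2: (2,0)O 1/2
Row 3: (3,2)O — no occupied neighbors
Sum over 7 particles: 2/3 + 2/3 + 0/1 + 2/4 + 1/4 + 0/1 + 1/2 = 31/12; mean = 31/12 ÷ 7 = 31/84 = 0.369047… → 0.369.

0.369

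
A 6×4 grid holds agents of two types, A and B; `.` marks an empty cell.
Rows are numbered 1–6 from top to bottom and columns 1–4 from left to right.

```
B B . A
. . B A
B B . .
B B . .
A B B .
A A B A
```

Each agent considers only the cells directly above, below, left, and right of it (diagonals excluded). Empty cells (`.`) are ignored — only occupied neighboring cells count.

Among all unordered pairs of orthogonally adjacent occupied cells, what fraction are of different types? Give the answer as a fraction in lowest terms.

6/17

Scan each occupied cell's neighbors to the right and below so each pair is counted once.
Row 1: B(1,1)–B(1,2)= A(1,4)–A(2,4)=  → 0/2 unlike.
Row 2: B(2,3)–A(2,4)≠  → 1/1 unlike.
Row 3: B(3,1)–B(3,2)= B(3,1)–B(4,1)= B(3,2)–B(4,2)=  → 0/3 unlike.
Row 4: B(4,1)–B(4,2)= B(4,1)–A(5,1)≠ B(4,2)–B(5,2)=  → 1/3 unlike.
Row 5: A(5,1)–B(5,2)≠ A(5,1)–A(6,1)= B(5,2)–B(5,3)= B(5,2)–A(6,2)≠ B(5,3)–B(6,3)=  → 2/5 unlike.
Row 6: A(6,1)–A(6,2)= A(6,2)–B(6,3)≠ B(6,3)–A(6,4)≠  → 2/3 unlike.
Total adjacent occupied pairs: 17; unlike-type pairs: 6.
6/17 is already in lowest terms.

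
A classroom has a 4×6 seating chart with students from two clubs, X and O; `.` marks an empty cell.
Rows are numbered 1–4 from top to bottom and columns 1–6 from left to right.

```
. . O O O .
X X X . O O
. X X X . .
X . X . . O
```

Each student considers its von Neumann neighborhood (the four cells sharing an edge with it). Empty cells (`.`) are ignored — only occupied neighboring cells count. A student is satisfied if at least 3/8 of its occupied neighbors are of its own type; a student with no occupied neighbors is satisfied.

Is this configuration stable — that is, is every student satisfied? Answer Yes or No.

Yes

Row 1: (1,3)O 1/2 ok · (1,4)O 2/2 ok · (1,5)O 2/2 ok
Row 2: (2,1)X 1/1 ok · (2,2)X 3/3 ok · (2,3)X 2/3 ok · (2,5)O 2/2 ok · (2,6)O 1/1 ok
Row 3: (3,2)X 2/2 ok · (3,3)X 4/4 ok · (3,4)X 1/1 ok
Row 4: (4,1)X 0/0 ok · (4,3)X 1/1 ok · (4,6)O 0/0 ok
All meet the threshold, so the configuration is stable.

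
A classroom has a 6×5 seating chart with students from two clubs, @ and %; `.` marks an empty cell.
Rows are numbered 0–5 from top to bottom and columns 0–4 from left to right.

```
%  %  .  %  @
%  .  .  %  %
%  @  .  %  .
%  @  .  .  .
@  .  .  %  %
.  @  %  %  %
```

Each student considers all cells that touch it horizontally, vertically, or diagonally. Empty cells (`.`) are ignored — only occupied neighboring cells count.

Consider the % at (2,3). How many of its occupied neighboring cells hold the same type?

Occupied neighbors of (2,3): (1,3)=%, (1,4)=%.
Same type (%): 2 of 2.

2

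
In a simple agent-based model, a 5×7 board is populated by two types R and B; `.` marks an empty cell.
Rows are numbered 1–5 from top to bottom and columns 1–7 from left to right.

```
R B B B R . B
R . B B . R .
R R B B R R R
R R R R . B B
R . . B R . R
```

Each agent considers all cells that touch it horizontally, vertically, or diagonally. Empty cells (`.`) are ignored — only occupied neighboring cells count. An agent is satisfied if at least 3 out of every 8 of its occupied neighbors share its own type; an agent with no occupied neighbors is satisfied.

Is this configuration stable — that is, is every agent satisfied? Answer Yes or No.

No

(1,1)R 1/2 ✓
(1,2)B 2/4 ✓
(1,3)B 4/4 ✓
(1,4)B 3/4 ✓
(1,5)R 1/3 ✗
(1,7)B 0/1 ✗
(2,1)R 3/4 ✓
(2,3)B 6/7 ✓
(2,4)B 5/7 ✓
(2,6)R 4/5 ✓
(3,1)R 4/4 ✓
(3,2)R 5/7 ✓
(3,3)B 3/7 ✓
(3,4)B 3/6 ✓
(3,5)R 3/6 ✓
(3,6)R 3/5 ✓
(3,7)R 2/4 ✓
(4,1)R 4/4 ✓
(4,2)R 5/6 ✓
(4,3)R 3/6 ✓
(4,4)R 3/6 ✓
(4,6)B 1/6 ✗
(4,7)B 1/4 ✗
(5,1)R 2/2 ✓
(5,4)B 0/3 ✗
(5,5)R 1/3 ✗
(5,7)R 0/2 ✗
For instance (1,5) has only 1/3 same-type neighbors, below 3/8.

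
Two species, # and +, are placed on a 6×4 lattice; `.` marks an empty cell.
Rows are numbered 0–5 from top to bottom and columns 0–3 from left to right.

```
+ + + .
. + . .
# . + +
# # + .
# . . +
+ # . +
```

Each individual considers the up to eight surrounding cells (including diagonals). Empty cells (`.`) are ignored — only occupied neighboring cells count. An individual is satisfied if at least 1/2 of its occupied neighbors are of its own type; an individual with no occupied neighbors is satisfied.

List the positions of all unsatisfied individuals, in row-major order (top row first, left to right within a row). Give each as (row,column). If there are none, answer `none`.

(5,0)

Row 0: (0,0)+ 2/2 ✓ · (0,1)+ 3/3 ✓ · (0,2)+ 2/2 ✓
Row 1: (1,1)+ 4/5 ✓
Row 2: (2,0)# 2/3 ✓ · (2,2)+ 3/4 ✓ · (2,3)+ 2/2 ✓
Row 3: (3,0)# 3/3 ✓ · (3,1)# 3/5 ✓ · (3,2)+ 3/4 ✓
Row 4: (4,0)# 3/4 ✓ · (4,3)+ 2/2 ✓
Row 5: (5,0)+ 0/2 ✗ · (5,1)# 1/2 ✓ · (5,3)+ 1/1 ✓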